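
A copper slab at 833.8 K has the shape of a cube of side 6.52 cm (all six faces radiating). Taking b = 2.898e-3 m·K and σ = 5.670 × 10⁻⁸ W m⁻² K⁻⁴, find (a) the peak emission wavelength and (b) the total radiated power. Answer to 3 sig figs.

λ_max ≈ 3.48 μm; P ≈ 699 W

(a) λ_max = b/T = 2.898×10⁻³/833.8 = 3.476×10⁻⁶ m = 3.48 μm.
Area A = 6s² = 6×(0.0652 m)² = 0.0255062 m².
(b) P = σAT⁴ = 5.670×10⁻⁸×0.0255062×(833.8)⁴ = 699 W.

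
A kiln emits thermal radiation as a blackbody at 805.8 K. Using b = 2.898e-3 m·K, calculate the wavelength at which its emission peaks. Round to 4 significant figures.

Wien's displacement law: λ_max = b/T = (2.898×10⁻³ m·K)/(805.8 K) = 3.5964×10⁻⁶ m.
That is 3.596 μm, in the infrared range.

λ_max ≈ 3.596 μm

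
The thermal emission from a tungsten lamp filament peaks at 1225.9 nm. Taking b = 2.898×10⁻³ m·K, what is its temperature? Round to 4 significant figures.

T ≈ 2364 K

Wien's law gives T = b/λ_max = (2.898×10⁻³ m·K)/(1.2259×10⁻⁶ m) = 2364 K.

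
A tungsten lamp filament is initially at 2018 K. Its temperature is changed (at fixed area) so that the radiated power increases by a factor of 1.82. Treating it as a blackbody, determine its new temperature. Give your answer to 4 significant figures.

T₂ ≈ 2344 K

P ∝ T⁴, so T₂/T₁ = (P₂/P₁)^(1/4) = (1.82)^(1/4) = 1.16150.
T₂ = 2018 × 1.16150 = 2344 K.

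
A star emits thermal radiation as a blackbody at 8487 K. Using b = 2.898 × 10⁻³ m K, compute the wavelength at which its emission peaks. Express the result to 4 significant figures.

λ_max ≈ 341.5 nm

Wien's displacement law: λ_max = b/T = (2.898×10⁻³ m·K)/(8487 K) = 3.4146×10⁻⁷ m.
That is 341.5 nm, in the ultraviolet range.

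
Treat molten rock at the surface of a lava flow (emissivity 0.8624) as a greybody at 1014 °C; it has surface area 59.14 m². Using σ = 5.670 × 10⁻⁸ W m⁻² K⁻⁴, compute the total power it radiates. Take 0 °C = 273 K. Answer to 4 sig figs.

T = 1014 °C + 273 = 1287 K.
Area A = 59.14 m².
P = εσAT⁴ = 0.8624 × 5.670×10⁻⁸ × 59.14 × (1287)⁴ = 7.934×10⁶ W.

P ≈ 7.934×10⁶ W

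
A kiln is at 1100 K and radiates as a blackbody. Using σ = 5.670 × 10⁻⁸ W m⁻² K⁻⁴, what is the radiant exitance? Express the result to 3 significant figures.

Stefan–Boltzmann: I = σT⁴ = 5.670×10⁻⁸ × (1100)⁴ = 8.30×10⁴ W/m².

I ≈ 8.30×10⁴ W/m²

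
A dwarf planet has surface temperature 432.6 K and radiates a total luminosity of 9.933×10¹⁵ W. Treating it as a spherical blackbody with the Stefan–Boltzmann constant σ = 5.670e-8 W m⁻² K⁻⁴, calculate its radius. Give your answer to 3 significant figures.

L = 4πR²σT⁴ ⇒ R = √(L/(4πσT⁴)).
σT⁴ = 1985.77 W/m², so R = √(9.933×10¹⁵/(4π×1985.77)) = 6.31×10⁵ m.

R ≈ 6.31×10⁵ m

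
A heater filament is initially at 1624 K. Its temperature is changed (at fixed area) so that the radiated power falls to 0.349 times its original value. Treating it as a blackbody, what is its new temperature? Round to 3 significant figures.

P ∝ T⁴, so T₂/T₁ = (P₂/P₁)^(1/4) = (0.349)^(1/4) = 0.768611.
T₂ = 1624 × 0.768611 = 1.25×10³ K.

T₂ ≈ 1.25×10³ K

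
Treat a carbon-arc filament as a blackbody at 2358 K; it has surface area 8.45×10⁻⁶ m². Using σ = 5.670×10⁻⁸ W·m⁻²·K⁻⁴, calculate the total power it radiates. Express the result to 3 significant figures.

Area A = 8.45×10⁻⁶ m².
P = σAT⁴ = 5.670×10⁻⁸ × 8.45×10⁻⁶ × (2358)⁴ = 14.8 W.

P ≈ 14.8 W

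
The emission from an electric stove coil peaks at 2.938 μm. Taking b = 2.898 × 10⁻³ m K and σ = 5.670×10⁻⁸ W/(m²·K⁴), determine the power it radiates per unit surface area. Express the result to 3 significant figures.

Wien's law: T = b/λ_max = 2.898×10⁻³/2.938×10⁻⁶ = 986.385 K.
Then I = σT⁴ = 5.670×10⁻⁸×(986.385)⁴ = 5.37×10⁴ W/m².

I ≈ 5.37×10⁴ W/m²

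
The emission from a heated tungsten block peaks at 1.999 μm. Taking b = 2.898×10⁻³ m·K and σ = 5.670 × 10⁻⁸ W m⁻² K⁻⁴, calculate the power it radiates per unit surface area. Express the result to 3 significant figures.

I ≈ 2.50×10⁵ W/m²

Wien's law: T = b/λ_max = 2.898×10⁻³/1.999×10⁻⁶ = 1449.72 K.
Then I = σT⁴ = 5.670×10⁻⁸×(1449.72)⁴ = 2.50×10⁵ W/m².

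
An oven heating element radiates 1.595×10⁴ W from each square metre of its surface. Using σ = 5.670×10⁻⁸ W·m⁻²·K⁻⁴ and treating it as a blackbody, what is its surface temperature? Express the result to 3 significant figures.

T ≈ 728 K

I = σT⁴, so T = (I/σ)^(1/4) = (1.595×10⁴/(5.670×10⁻⁸))^(1/4) = 728 K.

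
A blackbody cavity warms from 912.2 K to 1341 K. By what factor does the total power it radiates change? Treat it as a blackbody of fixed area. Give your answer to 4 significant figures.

P ∝ T⁴, so P₂/P₁ = (T₂/T₁)⁴ = (1341/912.2)⁴ = (1.47007)⁴ = 4.670.

P₂/P₁ ≈ 4.670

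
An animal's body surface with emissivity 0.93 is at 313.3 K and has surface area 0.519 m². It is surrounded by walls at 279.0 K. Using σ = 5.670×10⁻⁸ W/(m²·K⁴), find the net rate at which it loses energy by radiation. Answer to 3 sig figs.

Net loss ≈ 97.9 W

Area A = 0.519 m².
Net radiated power P_net = εσA(T⁴ − T₀⁴) = 0.93×5.670×10⁻⁸×0.519×(313.3⁴ − 279.0⁴).
T⁴ − T₀⁴ = 9.63478×10⁹ − 6.05922×10⁹ = 3.57556×10⁹ K⁴, so P_net = 97.9 W.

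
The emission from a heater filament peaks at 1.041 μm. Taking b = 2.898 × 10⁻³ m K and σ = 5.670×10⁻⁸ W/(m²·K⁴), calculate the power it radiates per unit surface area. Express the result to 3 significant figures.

I ≈ 3.41×10⁶ W/m²

Wien's law: T = b/λ_max = 2.898×10⁻³/1.041×10⁻⁶ = 2783.86 K.
Then I = σT⁴ = 5.670×10⁻⁸×(2783.86)⁴ = 3.41×10⁶ W/m².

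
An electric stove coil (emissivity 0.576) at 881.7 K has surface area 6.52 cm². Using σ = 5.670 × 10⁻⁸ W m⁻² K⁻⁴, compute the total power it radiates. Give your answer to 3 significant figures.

P ≈ 12.9 W

Area A = 6.52 cm² = 6.52×10⁻⁴ m².
P = εσAT⁴ = 0.576 × 5.670×10⁻⁸ × 6.52×10⁻⁴ × (881.7)⁴ = 12.9 W.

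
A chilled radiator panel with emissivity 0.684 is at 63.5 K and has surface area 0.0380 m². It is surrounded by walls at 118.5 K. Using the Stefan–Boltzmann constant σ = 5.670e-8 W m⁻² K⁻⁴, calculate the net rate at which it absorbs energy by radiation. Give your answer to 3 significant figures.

Net gain ≈ 0.267 W

Area A = 0.0380 m².
Net radiated power P_net = εσA(T⁴ − T₀⁴) = 0.684×5.670×10⁻⁸×0.0380×(63.5⁴ − 118.5⁴).
T⁴ − T₀⁴ = 1.62590×10⁷ − 1.97185×10⁸ = -1.80926×10⁸ K⁴, so P_net = -0.267 W — negative, meaning a net gain of 0.267 W.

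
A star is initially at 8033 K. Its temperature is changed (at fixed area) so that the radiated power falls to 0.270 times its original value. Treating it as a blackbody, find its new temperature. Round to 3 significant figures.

T₂ ≈ 5.79×10³ K

P ∝ T⁴, so T₂/T₁ = (P₂/P₁)^(1/4) = (0.270)^(1/4) = 0.720843.
T₂ = 8033 × 0.720843 = 5.79×10³ K.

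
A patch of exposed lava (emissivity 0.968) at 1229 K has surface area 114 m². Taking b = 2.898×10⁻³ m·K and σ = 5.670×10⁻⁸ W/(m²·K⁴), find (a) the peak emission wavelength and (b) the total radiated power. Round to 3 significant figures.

(a) λ_max = b/T = 2.898×10⁻³/1229 = 2.358×10⁻⁶ m = 2.36×10³ nm.
Area A = 114 m².
(b) P = εσAT⁴ = 0.968×5.670×10⁻⁸×114×(1229)⁴ = 1.43×10⁷ W.

λ_max ≈ 2.36×10³ nm; P ≈ 1.43×10⁷ W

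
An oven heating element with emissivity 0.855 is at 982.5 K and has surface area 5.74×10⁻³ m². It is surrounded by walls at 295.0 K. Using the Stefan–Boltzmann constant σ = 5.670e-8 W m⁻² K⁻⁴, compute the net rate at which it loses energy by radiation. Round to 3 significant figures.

Area A = 5.74×10⁻³ m².
Net radiated power P_net = εσA(T⁴ − T₀⁴) = 0.855×5.670×10⁻⁸×5.74×10⁻³×(982.5⁴ − 295.0⁴).
T⁴ − T₀⁴ = 9.31816×10¹¹ − 7.57335×10⁹ = 9.24243×10¹¹ K⁴, so P_net = 257 W.

Net loss ≈ 257 W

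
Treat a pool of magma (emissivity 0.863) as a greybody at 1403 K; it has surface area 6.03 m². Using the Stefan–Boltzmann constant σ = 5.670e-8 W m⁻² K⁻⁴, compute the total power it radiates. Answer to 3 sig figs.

Area A = 6.03 m².
P = εσAT⁴ = 0.863 × 5.670×10⁻⁸ × 6.03 × (1403)⁴ = 1.14×10⁶ W.

P ≈ 1.14×10⁶ W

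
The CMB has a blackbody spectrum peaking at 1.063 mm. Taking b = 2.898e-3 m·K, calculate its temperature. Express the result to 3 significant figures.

T ≈ 2.73 K

Wien's law gives T = b/λ_max = (2.898×10⁻³ m·K)/(1.063×10⁻³ m) = 2.73 K.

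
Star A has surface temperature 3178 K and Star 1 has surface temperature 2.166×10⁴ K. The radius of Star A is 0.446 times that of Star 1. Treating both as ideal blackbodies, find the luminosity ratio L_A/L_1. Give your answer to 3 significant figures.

L ∝ R²T⁴, so L_A/L_1 = (R_A/R_1)²(T_A/T_1)⁴ = (0.446)² × (3178/2.166×10⁴)⁴ = 0.198916 × 4.63427×10⁻⁴ = 9.22×10⁻⁵.

L_A/L_1 ≈ 9.22×10⁻⁵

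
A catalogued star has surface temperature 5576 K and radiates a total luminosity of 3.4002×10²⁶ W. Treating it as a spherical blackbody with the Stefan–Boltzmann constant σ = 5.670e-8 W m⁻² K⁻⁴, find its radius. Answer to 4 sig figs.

L = 4πR²σT⁴ ⇒ R = √(L/(4πσT⁴)).
σT⁴ = 5.48118×10⁷ W/m², so R = √(3.4002×10²⁶/(4π×5.48118×10⁷)) = 7.026×10⁸ m.

R ≈ 7.026×10⁸ m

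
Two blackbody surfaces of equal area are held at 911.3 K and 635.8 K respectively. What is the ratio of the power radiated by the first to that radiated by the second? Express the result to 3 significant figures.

P₁/P₂ ≈ 4.22

With equal areas, P₁/P₂ = (T₁/T₂)⁴ = (911.3/635.8)⁴ = 4.22.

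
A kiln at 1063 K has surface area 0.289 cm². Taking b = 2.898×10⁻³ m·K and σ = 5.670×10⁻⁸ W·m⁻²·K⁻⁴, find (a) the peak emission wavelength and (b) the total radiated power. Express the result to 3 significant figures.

λ_max ≈ 2.73×10³ nm; P ≈ 2.09 W

(a) λ_max = b/T = 2.898×10⁻³/1063 = 2.726×10⁻⁶ m = 2.73×10³ nm.
Area A = 0.289 cm² = 2.89×10⁻⁵ m².
(b) P = σAT⁴ = 5.670×10⁻⁸×2.89×10⁻⁵×(1063)⁴ = 2.09 W.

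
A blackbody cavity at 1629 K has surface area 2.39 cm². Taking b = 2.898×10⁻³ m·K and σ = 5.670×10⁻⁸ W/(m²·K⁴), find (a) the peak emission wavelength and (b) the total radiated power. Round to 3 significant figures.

λ_max ≈ 1.78×10³ nm; P ≈ 95.4 W

(a) λ_max = b/T = 2.898×10⁻³/1629 = 1.779×10⁻⁶ m = 1.78×10³ nm.
Area A = 2.39 cm² = 2.39×10⁻⁴ m².
(b) P = σAT⁴ = 5.670×10⁻⁸×2.39×10⁻⁴×(1629)⁴ = 95.4 W.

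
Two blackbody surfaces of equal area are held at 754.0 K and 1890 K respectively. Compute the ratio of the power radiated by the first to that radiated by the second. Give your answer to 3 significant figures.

With equal areas, P₁/P₂ = (T₁/T₂)⁴ = (754.0/1890)⁴ = 0.0253.

P₁/P₂ ≈ 0.0253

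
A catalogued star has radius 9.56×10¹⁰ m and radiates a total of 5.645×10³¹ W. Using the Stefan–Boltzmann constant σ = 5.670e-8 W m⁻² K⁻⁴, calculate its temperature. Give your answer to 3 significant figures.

T ≈ 9.65×10³ K

Surface area A = 4πR² = 4π(9.56×10¹⁰ m)² = 1.14849×10²³ m².
P = σAT⁴ ⇒ T = (P/(σA))^(1/4) = (5.645×10³¹/(5.670×10⁻⁸×1.14849×10²³))^(1/4) = 9.65×10³ K.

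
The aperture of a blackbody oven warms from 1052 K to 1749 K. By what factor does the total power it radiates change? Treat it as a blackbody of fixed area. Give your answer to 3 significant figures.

P ∝ T⁴, so P₂/P₁ = (T₂/T₁)⁴ = (1749/1052)⁴ = (1.66255)⁴ = 7.64.

P₂/P₁ ≈ 7.64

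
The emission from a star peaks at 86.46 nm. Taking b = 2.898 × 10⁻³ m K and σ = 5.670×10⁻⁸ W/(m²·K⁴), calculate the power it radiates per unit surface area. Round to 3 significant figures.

Wien's law: T = b/λ_max = 2.898×10⁻³/8.646×10⁻⁸ = 33518.4 K.
Then I = σT⁴ = 5.670×10⁻⁸×(33518.4)⁴ = 7.16×10¹⁰ W/m².

I ≈ 7.16×10¹⁰ W/m²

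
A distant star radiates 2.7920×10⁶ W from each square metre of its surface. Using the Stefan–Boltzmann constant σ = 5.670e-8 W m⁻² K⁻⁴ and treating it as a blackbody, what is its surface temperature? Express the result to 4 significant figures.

I = σT⁴, so T = (I/σ)^(1/4) = (2.7920×10⁶/(5.670×10⁻⁸))^(1/4) = 2649 K.

T ≈ 2649 K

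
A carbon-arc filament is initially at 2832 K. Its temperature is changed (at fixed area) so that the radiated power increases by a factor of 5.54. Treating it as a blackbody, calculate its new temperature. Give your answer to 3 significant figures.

T₂ ≈ 4.34×10³ K

P ∝ T⁴, so T₂/T₁ = (P₂/P₁)^(1/4) = (5.54)^(1/4) = 1.53418.
T₂ = 2832 × 1.53418 = 4.34×10³ K.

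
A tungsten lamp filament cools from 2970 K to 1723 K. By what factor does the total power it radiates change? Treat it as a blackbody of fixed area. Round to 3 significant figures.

P₂/P₁ ≈ 0.113

P ∝ T⁴, so P₂/P₁ = (T₂/T₁)⁴ = (1723/2970)⁴ = (0.580135)⁴ = 0.113.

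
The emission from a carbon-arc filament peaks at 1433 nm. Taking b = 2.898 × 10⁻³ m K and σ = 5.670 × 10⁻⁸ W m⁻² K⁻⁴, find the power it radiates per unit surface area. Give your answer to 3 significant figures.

I ≈ 9.48×10⁵ W/m²

Wien's law: T = b/λ_max = 2.898×10⁻³/1.433×10⁻⁶ = 2022.33 K.
Then I = σT⁴ = 5.670×10⁻⁸×(2022.33)⁴ = 9.48×10⁵ W/m².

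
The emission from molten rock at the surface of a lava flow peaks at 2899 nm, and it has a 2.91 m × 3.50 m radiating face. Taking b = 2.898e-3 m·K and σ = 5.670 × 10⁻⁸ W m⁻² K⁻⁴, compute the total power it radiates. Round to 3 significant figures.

P ≈ 5.77×10⁵ W

Wien's law: T = b/λ_max = 2.898×10⁻³/2.899×10⁻⁶ = 999.655 K.
Area A = 2.91 × 3.50 = 10.185 m².
Then P = σAT⁴ = 5.670×10⁻⁸×10.185×(999.655)⁴ = 5.77×10⁵ W.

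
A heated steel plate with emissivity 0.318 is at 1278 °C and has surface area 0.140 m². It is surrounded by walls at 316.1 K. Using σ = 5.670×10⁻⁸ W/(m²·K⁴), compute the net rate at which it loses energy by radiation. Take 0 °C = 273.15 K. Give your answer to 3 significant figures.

T = 1278 °C + 273.15 = 1551.15 K.
Area A = 0.140 m².
Net radiated power P_net = εσA(T⁴ − T₀⁴) = 0.318×5.670×10⁻⁸×0.140×(1551.15⁴ − 316.1⁴).
T⁴ − T₀⁴ = 5.78916×10¹² − 9.98385×10⁹ = 5.77918×10¹² K⁴, so P_net = 1.46×10⁴ W.

Net loss ≈ 1.46×10⁴ W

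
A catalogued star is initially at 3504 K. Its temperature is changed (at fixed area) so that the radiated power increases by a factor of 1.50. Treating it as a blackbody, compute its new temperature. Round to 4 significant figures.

P ∝ T⁴, so T₂/T₁ = (P₂/P₁)^(1/4) = (1.50)^(1/4) = 1.10668.
T₂ = 3504 × 1.10668 = 3878 K.

T₂ ≈ 3878 K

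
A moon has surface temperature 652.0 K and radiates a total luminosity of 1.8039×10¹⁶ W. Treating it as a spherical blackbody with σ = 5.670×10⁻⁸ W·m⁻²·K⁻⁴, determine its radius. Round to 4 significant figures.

R ≈ 3.743×10⁵ m

L = 4πR²σT⁴ ⇒ R = √(L/(4πσT⁴)).
σT⁴ = 10246.5 W/m², so R = √(1.8039×10¹⁶/(4π×10246.5)) = 3.743×10⁵ m.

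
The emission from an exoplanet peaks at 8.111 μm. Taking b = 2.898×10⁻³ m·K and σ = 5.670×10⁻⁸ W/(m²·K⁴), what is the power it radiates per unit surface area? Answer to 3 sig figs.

I ≈ 924 W/m²

Wien's law: T = b/λ_max = 2.898×10⁻³/8.111×10⁻⁶ = 357.293 K.
Then I = σT⁴ = 5.670×10⁻⁸×(357.293)⁴ = 924 W/m².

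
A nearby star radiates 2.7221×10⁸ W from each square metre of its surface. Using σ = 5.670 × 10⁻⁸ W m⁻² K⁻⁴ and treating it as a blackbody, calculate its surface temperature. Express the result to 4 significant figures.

I = σT⁴, so T = (I/σ)^(1/4) = (2.7221×10⁸/(5.670×10⁻⁸))^(1/4) = 8324 K.

T ≈ 8324 K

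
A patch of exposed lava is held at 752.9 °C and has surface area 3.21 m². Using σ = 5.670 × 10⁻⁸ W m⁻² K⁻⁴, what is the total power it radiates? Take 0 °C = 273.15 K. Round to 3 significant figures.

T = 752.9 °C + 273.15 = 1026.05 K.
Area A = 3.21 m².
P = σAT⁴ = 5.670×10⁻⁸ × 3.21 × (1026.05)⁴ = 2.02×10⁵ W.

P ≈ 2.02×10⁵ W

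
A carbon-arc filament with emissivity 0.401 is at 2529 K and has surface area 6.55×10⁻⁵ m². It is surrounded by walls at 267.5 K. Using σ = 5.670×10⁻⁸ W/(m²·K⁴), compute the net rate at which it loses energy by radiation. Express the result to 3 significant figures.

Area A = 6.55×10⁻⁵ m².
Net radiated power P_net = εσA(T⁴ − T₀⁴) = 0.401×5.670×10⁻⁸×6.55×10⁻⁵×(2529⁴ − 267.5⁴).
T⁴ − T₀⁴ = 4.09068×10¹³ − 5.12030×10⁹ = 4.09017×10¹³ K⁴, so P_net = 60.9 W.

Net loss ≈ 60.9 W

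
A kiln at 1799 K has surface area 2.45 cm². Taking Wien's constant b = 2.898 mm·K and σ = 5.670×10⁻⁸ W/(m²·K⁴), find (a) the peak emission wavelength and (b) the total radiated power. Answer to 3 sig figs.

(a) λ_max = b/T = 2.898×10⁻³/1799 = 1.611×10⁻⁶ m = 1.61×10³ nm.
Area A = 2.45 cm² = 2.45×10⁻⁴ m².
(b) P = σAT⁴ = 5.670×10⁻⁸×2.45×10⁻⁴×(1799)⁴ = 146 W.

λ_max ≈ 1.61×10³ nm; P ≈ 146 W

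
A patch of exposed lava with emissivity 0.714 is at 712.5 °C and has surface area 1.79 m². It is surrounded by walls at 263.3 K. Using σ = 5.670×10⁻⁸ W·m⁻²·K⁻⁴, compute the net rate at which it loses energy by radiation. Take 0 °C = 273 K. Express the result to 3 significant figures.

T = 712.5 °C + 273 = 985.5 K.
Area A = 1.79 m².
Net radiated power P_net = εσA(T⁴ − T₀⁴) = 0.714×5.670×10⁻⁸×1.79×(985.5⁴ − 263.3⁴).
T⁴ − T₀⁴ = 9.43249×10¹¹ − 4.80622×10⁹ = 9.38443×10¹¹ K⁴, so P_net = 6.80×10⁴ W.

Net loss ≈ 6.80×10⁴ W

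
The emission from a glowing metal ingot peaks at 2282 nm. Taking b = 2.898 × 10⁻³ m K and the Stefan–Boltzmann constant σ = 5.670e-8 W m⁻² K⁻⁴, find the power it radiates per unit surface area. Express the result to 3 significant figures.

I ≈ 1.47×10⁵ W/m²

Wien's law: T = b/λ_max = 2.898×10⁻³/2.282×10⁻⁶ = 1269.94 K.
Then I = σT⁴ = 5.670×10⁻⁸×(1269.94)⁴ = 1.47×10⁵ W/m².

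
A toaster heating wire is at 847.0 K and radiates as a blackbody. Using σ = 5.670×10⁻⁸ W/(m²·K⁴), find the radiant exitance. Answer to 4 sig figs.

I ≈ 2.918×10⁴ W/m²

Stefan–Boltzmann: I = σT⁴ = 5.670×10⁻⁸ × (847.0)⁴ = 2.918×10⁴ W/m².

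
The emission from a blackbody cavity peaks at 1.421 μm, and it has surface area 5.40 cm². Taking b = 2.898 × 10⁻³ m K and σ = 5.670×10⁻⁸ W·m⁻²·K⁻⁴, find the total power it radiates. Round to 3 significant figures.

Wien's law: T = b/λ_max = 2.898×10⁻³/1.421×10⁻⁶ = 2039.41 K.
Area A = 5.40 cm² = 5.40×10⁻⁴ m².
Then P = σAT⁴ = 5.670×10⁻⁸×5.40×10⁻⁴×(2039.41)⁴ = 530 W.

P ≈ 530 W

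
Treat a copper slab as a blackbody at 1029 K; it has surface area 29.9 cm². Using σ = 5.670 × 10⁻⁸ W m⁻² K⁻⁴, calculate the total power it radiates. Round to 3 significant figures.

P ≈ 190 W

Area A = 29.9 cm² = 2.99×10⁻³ m².
P = σAT⁴ = 5.670×10⁻⁸ × 2.99×10⁻³ × (1029)⁴ = 190 W.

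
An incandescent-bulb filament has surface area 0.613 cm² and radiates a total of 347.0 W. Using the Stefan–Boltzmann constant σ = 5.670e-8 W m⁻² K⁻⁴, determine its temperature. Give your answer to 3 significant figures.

Area A = 0.613 cm² = 6.13×10⁻⁵ m².
P = σAT⁴ ⇒ T = (P/(σA))^(1/4) = (347.0/(5.670×10⁻⁸×6.13×10⁻⁵))^(1/4) = 3.16×10³ K.

T ≈ 3.16×10³ K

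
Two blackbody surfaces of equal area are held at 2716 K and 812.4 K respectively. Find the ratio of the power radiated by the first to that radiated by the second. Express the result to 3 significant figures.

With equal areas, P₁/P₂ = (T₁/T₂)⁴ = (2716/812.4)⁴ = 125.

P₁/P₂ ≈ 125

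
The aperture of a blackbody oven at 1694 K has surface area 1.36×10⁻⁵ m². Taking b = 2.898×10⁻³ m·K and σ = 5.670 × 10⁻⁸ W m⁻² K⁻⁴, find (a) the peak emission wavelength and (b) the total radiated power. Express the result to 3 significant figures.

λ_max ≈ 1.71 μm; P ≈ 6.35 W

(a) λ_max = b/T = 2.898×10⁻³/1694 = 1.711×10⁻⁶ m = 1.71 μm.
Area A = 1.36×10⁻⁵ m².
(b) P = σAT⁴ = 5.670×10⁻⁸×1.36×10⁻⁵×(1694)⁴ = 6.35 W.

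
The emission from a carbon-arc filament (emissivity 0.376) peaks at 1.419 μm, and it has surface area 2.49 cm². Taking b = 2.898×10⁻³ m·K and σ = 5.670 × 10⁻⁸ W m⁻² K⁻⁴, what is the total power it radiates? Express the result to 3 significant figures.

Wien's law: T = b/λ_max = 2.898×10⁻³/1.419×10⁻⁶ = 2042.28 K.
Area A = 2.49 cm² = 2.49×10⁻⁴ m².
Then P = εσAT⁴ = 0.376×5.670×10⁻⁸×2.49×10⁻⁴×(2042.28)⁴ = 92.3 W.

P ≈ 92.3 W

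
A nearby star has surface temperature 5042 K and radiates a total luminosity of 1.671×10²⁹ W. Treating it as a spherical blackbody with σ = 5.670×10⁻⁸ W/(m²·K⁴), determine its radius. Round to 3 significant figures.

R ≈ 1.90×10¹⁰ m

L = 4πR²σT⁴ ⇒ R = √(L/(4πσT⁴)).
σT⁴ = 3.66433×10⁷ W/m², so R = √(1.671×10²⁹/(4π×3.66433×10⁷)) = 1.90×10¹⁰ m.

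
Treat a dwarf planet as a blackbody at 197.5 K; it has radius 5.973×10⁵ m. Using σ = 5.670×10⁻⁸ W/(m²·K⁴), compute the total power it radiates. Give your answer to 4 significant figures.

P ≈ 3.868×10¹⁴ W

Surface area A = 4πR² = 4π(5.973×10⁵ m)² = 4.48327×10¹² m².
P = σAT⁴ = 5.670×10⁻⁸ × 4.48327×10¹² × (197.5)⁴ = 3.868×10¹⁴ W.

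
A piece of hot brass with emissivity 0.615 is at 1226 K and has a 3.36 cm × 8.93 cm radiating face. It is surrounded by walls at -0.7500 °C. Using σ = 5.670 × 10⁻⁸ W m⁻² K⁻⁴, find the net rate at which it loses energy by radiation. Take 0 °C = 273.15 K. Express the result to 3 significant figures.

Net loss ≈ 236 W

Surroundings: T = -0.7500 °C + 273.15 = 272.4000 K.
Area A = 0.0336 × 0.0893 = 3.00048×10⁻³ m².
Net radiated power P_net = εσA(T⁴ − T₀⁴) = 0.615×5.670×10⁻⁸×3.00048×10⁻³×(1226⁴ − 272.4000⁴).
T⁴ − T₀⁴ = 2.25924×10¹² − 5.50590×10⁹ = 2.25373×10¹² K⁴, so P_net = 236 W.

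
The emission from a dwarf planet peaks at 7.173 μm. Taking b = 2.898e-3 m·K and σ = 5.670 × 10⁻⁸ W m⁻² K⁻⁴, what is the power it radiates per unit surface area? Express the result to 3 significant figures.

Wien's law: T = b/λ_max = 2.898×10⁻³/7.173×10⁻⁶ = 404.015 K.
Then I = σT⁴ = 5.670×10⁻⁸×(404.015)⁴ = 1.51×10³ W/m².

I ≈ 1.51×10³ W/m²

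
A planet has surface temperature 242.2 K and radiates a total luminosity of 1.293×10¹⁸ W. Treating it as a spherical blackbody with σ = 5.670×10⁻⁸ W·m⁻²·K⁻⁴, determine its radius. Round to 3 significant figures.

R ≈ 2.30×10⁷ m

L = 4πR²σT⁴ ⇒ R = √(L/(4πσT⁴)).
σT⁴ = 195.110 W/m², so R = √(1.293×10¹⁸/(4π×195.110)) = 2.30×10⁷ m.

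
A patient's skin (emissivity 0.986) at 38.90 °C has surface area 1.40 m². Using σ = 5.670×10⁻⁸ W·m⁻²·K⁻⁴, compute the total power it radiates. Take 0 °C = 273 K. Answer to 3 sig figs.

T = 38.90 °C + 273 = 311.90 K.
Area A = 1.40 m².
P = εσAT⁴ = 0.986 × 5.670×10⁻⁸ × 1.40 × (311.90)⁴ = 741 W.

P ≈ 741 W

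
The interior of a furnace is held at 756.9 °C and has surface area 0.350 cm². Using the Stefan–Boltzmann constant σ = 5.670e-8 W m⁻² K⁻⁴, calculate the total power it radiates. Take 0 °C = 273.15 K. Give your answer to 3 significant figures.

P ≈ 2.23 W

T = 756.9 °C + 273.15 = 1030.05 K.
Area A = 0.350 cm² = 3.50×10⁻⁵ m².
P = σAT⁴ = 5.670×10⁻⁸ × 3.50×10⁻⁵ × (1030.05)⁴ = 2.23 W.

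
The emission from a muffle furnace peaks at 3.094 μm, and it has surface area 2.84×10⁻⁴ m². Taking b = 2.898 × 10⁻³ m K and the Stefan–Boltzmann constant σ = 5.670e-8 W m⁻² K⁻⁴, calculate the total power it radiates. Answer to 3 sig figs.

P ≈ 12.4 W

Wien's law: T = b/λ_max = 2.898×10⁻³/3.094×10⁻⁶ = 936.652 K.
Area A = 2.84×10⁻⁴ m².
Then P = σAT⁴ = 5.670×10⁻⁸×2.84×10⁻⁴×(936.652)⁴ = 12.4 W.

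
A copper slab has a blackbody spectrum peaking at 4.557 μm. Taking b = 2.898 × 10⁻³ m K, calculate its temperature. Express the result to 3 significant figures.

T ≈ 636 K

Wien's law gives T = b/λ_max = (2.898×10⁻³ m·K)/(4.557×10⁻⁶ m) = 636 K.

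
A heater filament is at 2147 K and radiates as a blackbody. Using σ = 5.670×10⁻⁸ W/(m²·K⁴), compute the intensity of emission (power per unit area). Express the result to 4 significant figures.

I ≈ 1.205×10⁶ W/m²

Stefan–Boltzmann: I = σT⁴ = 5.670×10⁻⁸ × (2147)⁴ = 1.205×10⁶ W/m².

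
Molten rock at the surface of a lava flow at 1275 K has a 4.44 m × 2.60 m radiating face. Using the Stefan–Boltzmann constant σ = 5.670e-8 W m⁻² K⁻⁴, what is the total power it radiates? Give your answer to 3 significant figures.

P ≈ 1.73×10⁶ W

Area A = 4.44 × 2.60 = 11.544 m².
P = σAT⁴ = 5.670×10⁻⁸ × 11.544 × (1275)⁴ = 1.73×10⁶ W.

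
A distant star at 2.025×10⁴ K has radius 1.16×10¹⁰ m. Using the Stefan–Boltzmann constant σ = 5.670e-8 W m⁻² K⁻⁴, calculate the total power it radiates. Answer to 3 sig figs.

P ≈ 1.61×10³¹ W

Surface area A = 4πR² = 4π(1.16×10¹⁰ m)² = 1.69093×10²¹ m².
P = σAT⁴ = 5.670×10⁻⁸ × 1.69093×10²¹ × (2.025×10⁴)⁴ = 1.61×10³¹ W.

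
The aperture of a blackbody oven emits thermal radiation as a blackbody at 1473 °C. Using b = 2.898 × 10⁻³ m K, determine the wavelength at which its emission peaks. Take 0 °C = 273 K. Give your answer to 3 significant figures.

T = 1473 °C + 273 = 1746 K.
Wien's displacement law: λ_max = b/T = (2.898×10⁻³ m·K)/(1746 K) = 1.660×10⁻⁶ m.
That is 1.66 μm, in the infrared range.

λ_max ≈ 1.66 μm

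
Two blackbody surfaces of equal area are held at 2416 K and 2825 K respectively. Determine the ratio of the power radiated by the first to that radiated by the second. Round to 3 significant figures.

P₁/P₂ ≈ 0.535

With equal areas, P₁/P₂ = (T₁/T₂)⁴ = (2416/2825)⁴ = 0.535.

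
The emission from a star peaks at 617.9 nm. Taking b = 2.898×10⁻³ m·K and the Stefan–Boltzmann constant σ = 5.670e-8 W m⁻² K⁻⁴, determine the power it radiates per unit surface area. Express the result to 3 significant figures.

Wien's law: T = b/λ_max = 2.898×10⁻³/6.179×10⁻⁷ = 4690.08 K.
Then I = σT⁴ = 5.670×10⁻⁸×(4690.08)⁴ = 2.74×10⁷ W/m².

I ≈ 2.74×10⁷ W/m²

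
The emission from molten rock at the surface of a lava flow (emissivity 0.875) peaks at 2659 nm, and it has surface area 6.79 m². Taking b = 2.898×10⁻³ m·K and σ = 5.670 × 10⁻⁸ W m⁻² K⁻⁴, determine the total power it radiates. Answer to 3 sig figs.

Wien's law: T = b/λ_max = 2.898×10⁻³/2.659×10⁻⁶ = 1089.88 K.
Area A = 6.79 m².
Then P = εσAT⁴ = 0.875×5.670×10⁻⁸×6.79×(1089.88)⁴ = 4.75×10⁵ W.

P ≈ 4.75×10⁵ W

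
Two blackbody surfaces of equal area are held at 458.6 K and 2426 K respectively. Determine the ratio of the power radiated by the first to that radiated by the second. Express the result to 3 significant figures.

With equal areas, P₁/P₂ = (T₁/T₂)⁴ = (458.6/2426)⁴ = 1.28×10⁻³.

P₁/P₂ ≈ 1.28×10⁻³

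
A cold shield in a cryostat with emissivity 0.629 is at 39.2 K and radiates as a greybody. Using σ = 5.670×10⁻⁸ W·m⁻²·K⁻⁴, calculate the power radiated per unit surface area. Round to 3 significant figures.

I ≈ 0.0842 W/m²

Stefan–Boltzmann: I = εσT⁴ = 0.629 × 5.670×10⁻⁸ × (39.2)⁴ = 0.0842 W/m².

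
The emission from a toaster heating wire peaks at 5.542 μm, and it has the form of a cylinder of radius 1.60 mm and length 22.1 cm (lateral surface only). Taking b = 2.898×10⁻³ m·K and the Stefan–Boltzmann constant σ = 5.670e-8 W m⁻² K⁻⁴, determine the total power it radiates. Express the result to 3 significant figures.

P ≈ 9.42 W

Wien's law: T = b/λ_max = 2.898×10⁻³/5.542×10⁻⁶ = 522.916 K.
Lateral area A = 2πrL = 2π×1.60×10⁻³×0.221 = 2.22173×10⁻³ m².
Then P = σAT⁴ = 5.670×10⁻⁸×2.22173×10⁻³×(522.916)⁴ = 9.42 W.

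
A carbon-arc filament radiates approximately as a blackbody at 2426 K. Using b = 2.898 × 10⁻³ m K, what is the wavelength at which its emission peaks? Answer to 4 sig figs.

λ_max ≈ 1.195 μm

Wien's displacement law: λ_max = b/T = (2.898×10⁻³ m·K)/(2426 K) = 1.1946×10⁻⁶ m.
That is 1.195 μm, in the infrared range.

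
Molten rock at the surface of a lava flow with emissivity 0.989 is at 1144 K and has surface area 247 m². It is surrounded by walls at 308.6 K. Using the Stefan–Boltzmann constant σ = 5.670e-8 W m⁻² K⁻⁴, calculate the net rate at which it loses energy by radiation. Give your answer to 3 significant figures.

Area A = 247 m².
Net radiated power P_net = εσA(T⁴ − T₀⁴) = 0.989×5.670×10⁻⁸×247×(1144⁴ − 308.6⁴).
T⁴ − T₀⁴ = 1.71279×10¹² − 9.06951×10⁹ = 1.70372×10¹² K⁴, so P_net = 2.36×10⁷ W.

Net loss ≈ 2.36×10⁷ W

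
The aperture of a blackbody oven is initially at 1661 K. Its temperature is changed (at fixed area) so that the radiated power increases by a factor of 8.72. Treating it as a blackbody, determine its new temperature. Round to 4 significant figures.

P ∝ T⁴, so T₂/T₁ = (P₂/P₁)^(1/4) = (8.72)^(1/4) = 1.71842.
T₂ = 1661 × 1.71842 = 2854 K.

T₂ ≈ 2854 K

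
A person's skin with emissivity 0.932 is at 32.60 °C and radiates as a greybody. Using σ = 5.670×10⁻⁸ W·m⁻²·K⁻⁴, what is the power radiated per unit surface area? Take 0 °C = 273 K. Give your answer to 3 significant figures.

T = 32.60 °C + 273 = 305.60 K.
Stefan–Boltzmann: I = εσT⁴ = 0.932 × 5.670×10⁻⁸ × (305.60)⁴ = 461 W/m².

I ≈ 461 W/m²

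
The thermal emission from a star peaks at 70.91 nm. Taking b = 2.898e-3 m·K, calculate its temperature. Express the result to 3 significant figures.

T ≈ 4.09×10⁴ K

Wien's law gives T = b/λ_max = (2.898×10⁻³ m·K)/(7.091×10⁻⁸ m) = 4.09×10⁴ K.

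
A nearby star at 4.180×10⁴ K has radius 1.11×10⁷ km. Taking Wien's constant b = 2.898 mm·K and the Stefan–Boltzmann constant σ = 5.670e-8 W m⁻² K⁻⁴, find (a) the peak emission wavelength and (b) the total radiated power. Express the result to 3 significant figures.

(a) λ_max = b/T = 2.898×10⁻³/4.180×10⁴ = 6.933×10⁻⁸ m = 69.3 nm.
Surface area A = 4πR² = 4π(1.11×10¹⁰ m)² = 1.54830×10²¹ m².
(b) P = σAT⁴ = 5.670×10⁻⁸×1.54830×10²¹×(4.180×10⁴)⁴ = 2.68×10³² W.

λ_max ≈ 69.3 nm; P ≈ 2.68×10³² W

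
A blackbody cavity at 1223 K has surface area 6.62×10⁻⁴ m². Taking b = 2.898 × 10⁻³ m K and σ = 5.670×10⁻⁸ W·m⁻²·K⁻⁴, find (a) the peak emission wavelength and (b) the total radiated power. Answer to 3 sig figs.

(a) λ_max = b/T = 2.898×10⁻³/1223 = 2.370×10⁻⁶ m = 2.37×10³ nm.
Area A = 6.62×10⁻⁴ m².
(b) P = σAT⁴ = 5.670×10⁻⁸×6.62×10⁻⁴×(1223)⁴ = 84.0 W.

λ_max ≈ 2.37×10³ nm; P ≈ 84.0 W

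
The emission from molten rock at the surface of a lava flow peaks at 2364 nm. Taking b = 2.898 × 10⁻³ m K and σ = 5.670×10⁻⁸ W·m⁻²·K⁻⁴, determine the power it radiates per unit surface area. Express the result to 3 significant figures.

Wien's law: T = b/λ_max = 2.898×10⁻³/2.364×10⁻⁶ = 1225.89 K.
Then I = σT⁴ = 5.670×10⁻⁸×(1225.89)⁴ = 1.28×10⁵ W/m².

I ≈ 1.28×10⁵ W/m²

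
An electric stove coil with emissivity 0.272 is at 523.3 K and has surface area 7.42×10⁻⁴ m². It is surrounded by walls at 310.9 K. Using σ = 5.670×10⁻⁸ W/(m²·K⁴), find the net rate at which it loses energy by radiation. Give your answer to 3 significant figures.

Area A = 7.42×10⁻⁴ m².
Net radiated power P_net = εσA(T⁴ − T₀⁴) = 0.272×5.670×10⁻⁸×7.42×10⁻⁴×(523.3⁴ − 310.9⁴).
T⁴ − T₀⁴ = 7.49899×10¹⁰ − 9.34293×10⁹ = 6.56470×10¹⁰ K⁴, so P_net = 0.751 W.

Net loss ≈ 0.751 W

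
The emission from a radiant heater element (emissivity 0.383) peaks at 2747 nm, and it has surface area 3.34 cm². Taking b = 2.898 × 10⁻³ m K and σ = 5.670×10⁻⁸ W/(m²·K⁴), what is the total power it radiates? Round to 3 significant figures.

P ≈ 8.98 W

Wien's law: T = b/λ_max = 2.898×10⁻³/2.747×10⁻⁶ = 1054.97 K.
Area A = 3.34 cm² = 3.34×10⁻⁴ m².
Then P = εσAT⁴ = 0.383×5.670×10⁻⁸×3.34×10⁻⁴×(1054.97)⁴ = 8.98 W.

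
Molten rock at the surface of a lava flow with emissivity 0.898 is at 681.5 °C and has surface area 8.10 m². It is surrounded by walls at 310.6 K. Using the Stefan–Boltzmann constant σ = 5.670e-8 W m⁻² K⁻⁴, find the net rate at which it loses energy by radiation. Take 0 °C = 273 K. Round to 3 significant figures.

Net loss ≈ 3.38×10⁵ W

T = 681.5 °C + 273 = 954.5 K.
Area A = 8.10 m².
Net radiated power P_net = εσA(T⁴ − T₀⁴) = 0.898×5.670×10⁻⁸×8.10×(954.5⁴ − 310.6⁴).
T⁴ − T₀⁴ = 8.30049×10¹¹ − 9.30692×10⁹ = 8.20742×10¹¹ K⁴, so P_net = 3.38×10⁵ W.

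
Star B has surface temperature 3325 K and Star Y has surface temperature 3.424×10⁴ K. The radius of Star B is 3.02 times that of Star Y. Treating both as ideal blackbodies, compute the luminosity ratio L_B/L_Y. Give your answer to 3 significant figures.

L ∝ R²T⁴, so L_B/L_Y = (R_B/R_Y)²(T_B/T_Y)⁴ = (3.02)² × (3325/3.424×10⁴)⁴ = 9.1204 × 8.89266×10⁻⁵ = 8.11×10⁻⁴.

L_B/L_Y ≈ 8.11×10⁻⁴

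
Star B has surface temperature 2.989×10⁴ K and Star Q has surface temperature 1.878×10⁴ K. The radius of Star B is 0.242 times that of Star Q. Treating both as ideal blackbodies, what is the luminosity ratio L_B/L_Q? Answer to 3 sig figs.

L_B/L_Q ≈ 0.376

L ∝ R²T⁴, so L_B/L_Q = (R_B/R_Q)²(T_B/T_Q)⁴ = (0.242)² × (2.989×10⁴/1.878×10⁴)⁴ = 0.058564 × 6.41684 = 0.376.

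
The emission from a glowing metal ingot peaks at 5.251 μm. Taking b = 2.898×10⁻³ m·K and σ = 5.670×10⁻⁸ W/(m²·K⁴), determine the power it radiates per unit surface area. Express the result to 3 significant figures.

I ≈ 5.26×10³ W/m²

Wien's law: T = b/λ_max = 2.898×10⁻³/5.251×10⁻⁶ = 551.895 K.
Then I = σT⁴ = 5.670×10⁻⁸×(551.895)⁴ = 5.26×10³ W/m².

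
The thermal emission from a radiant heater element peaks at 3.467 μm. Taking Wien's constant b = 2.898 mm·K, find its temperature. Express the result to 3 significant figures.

T ≈ 836 K

Wien's law gives T = b/λ_max = (2.898×10⁻³ m·K)/(3.467×10⁻⁶ m) = 836 K.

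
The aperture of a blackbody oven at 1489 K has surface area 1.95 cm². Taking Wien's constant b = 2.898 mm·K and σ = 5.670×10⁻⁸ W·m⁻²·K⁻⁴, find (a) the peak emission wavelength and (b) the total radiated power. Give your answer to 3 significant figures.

(a) λ_max = b/T = 2.898×10⁻³/1489 = 1.946×10⁻⁶ m = 1.95×10³ nm.
Area A = 1.95 cm² = 1.95×10⁻⁴ m².
(b) P = σAT⁴ = 5.670×10⁻⁸×1.95×10⁻⁴×(1489)⁴ = 54.3 W.

λ_max ≈ 1.95×10³ nm; P ≈ 54.3 W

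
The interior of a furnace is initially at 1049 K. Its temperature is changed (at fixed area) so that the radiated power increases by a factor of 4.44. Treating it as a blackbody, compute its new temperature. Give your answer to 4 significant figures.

T₂ ≈ 1523 K

P ∝ T⁴, so T₂/T₁ = (P₂/P₁)^(1/4) = (4.44)^(1/4) = 1.45160.
T₂ = 1049 × 1.45160 = 1523 K.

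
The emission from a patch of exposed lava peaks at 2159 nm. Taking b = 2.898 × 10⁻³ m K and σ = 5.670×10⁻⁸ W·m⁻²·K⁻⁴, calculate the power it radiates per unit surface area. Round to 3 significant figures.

I ≈ 1.84×10⁵ W/m²

Wien's law: T = b/λ_max = 2.898×10⁻³/2.159×10⁻⁶ = 1342.29 K.
Then I = σT⁴ = 5.670×10⁻⁸×(1342.29)⁴ = 1.84×10⁵ W/m².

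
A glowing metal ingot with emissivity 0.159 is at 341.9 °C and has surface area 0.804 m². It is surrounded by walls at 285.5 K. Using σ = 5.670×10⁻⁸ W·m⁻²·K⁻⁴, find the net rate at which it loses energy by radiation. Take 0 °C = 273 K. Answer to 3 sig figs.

Net loss ≈ 988 W

T = 341.9 °C + 273 = 614.9 K.
Area A = 0.804 m².
Net radiated power P_net = εσA(T⁴ − T₀⁴) = 0.159×5.670×10⁻⁸×0.804×(614.9⁴ − 285.5⁴).
T⁴ − T₀⁴ = 1.42961×10¹¹ − 6.64392×10⁹ = 1.36317×10¹¹ K⁴, so P_net = 988 W.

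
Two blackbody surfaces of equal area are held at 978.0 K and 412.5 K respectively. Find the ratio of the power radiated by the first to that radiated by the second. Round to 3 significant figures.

With equal areas, P₁/P₂ = (T₁/T₂)⁴ = (978.0/412.5)⁴ = 31.6.

P₁/P₂ ≈ 31.6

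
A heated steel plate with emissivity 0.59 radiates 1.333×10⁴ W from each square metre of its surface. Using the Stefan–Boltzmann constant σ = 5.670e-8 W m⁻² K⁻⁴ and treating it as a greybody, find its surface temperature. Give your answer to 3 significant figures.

T ≈ 795 K

I = εσT⁴, so T = (I/εσ)^(1/4) = (1.333×10⁴/(0.59×5.670×10⁻⁸))^(1/4) = 795 K.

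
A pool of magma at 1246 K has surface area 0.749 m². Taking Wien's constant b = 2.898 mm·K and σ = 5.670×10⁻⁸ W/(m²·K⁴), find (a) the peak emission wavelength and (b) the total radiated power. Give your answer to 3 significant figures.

(a) λ_max = b/T = 2.898×10⁻³/1246 = 2.326×10⁻⁶ m = 2.33×10³ nm.
Area A = 0.749 m².
(b) P = σAT⁴ = 5.670×10⁻⁸×0.749×(1246)⁴ = 1.02×10⁵ W.

λ_max ≈ 2.33×10³ nm; P ≈ 1.02×10⁵ W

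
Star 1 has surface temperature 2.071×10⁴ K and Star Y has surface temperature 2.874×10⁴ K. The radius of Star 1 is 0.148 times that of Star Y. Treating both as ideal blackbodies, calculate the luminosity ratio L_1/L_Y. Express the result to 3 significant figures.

L_1/L_Y ≈ 5.91×10⁻³

L ∝ R²T⁴, so L_1/L_Y = (R_1/R_Y)²(T_1/T_Y)⁴ = (0.148)² × (2.071×10⁴/2.874×10⁴)⁴ = 0.021904 × 0.269633 = 5.91×10⁻³.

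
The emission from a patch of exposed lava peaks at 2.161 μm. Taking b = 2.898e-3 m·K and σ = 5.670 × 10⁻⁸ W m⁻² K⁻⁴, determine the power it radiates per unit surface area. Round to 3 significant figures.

I ≈ 1.83×10⁵ W/m²

Wien's law: T = b/λ_max = 2.898×10⁻³/2.161×10⁻⁶ = 1341.05 K.
Then I = σT⁴ = 5.670×10⁻⁸×(1341.05)⁴ = 1.83×10⁵ W/m².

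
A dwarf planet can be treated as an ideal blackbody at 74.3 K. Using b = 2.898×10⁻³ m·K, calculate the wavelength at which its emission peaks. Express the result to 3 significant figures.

λ_max ≈ 39.0 μm

Wien's displacement law: λ_max = b/T = (2.898×10⁻³ m·K)/(74.3 K) = 3.900×10⁻⁵ m.
That is 39.0 μm, in the infrared range.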